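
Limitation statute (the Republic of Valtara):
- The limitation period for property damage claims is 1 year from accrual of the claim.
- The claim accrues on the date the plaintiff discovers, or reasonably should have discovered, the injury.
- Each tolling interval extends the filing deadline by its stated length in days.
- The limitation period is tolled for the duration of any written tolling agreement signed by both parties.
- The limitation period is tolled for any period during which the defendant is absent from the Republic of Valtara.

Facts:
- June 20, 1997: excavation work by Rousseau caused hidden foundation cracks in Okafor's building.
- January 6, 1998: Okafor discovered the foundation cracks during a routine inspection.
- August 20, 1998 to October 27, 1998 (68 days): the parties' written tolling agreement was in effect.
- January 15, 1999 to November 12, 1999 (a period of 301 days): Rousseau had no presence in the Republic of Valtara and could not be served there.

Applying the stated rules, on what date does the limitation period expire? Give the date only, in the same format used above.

January 10, 2000

Under the discovery rule, the claim accrued on January 6, 1998, when Okafor discovered the injury — not on the June 20, 1997 date of the underlying act.
The untolled deadline — 1 year after January 6, 1998 — is January 6, 1999.
The written tolling agreement from August 20, 1998 to October 27, 1998 tolled the period for 68 days, extending the deadline to March 15, 1999.
The defendant's absence from the jurisdiction from January 15, 1999 to November 12, 1999 tolled the period for 301 days, extending the deadline to January 10, 2000.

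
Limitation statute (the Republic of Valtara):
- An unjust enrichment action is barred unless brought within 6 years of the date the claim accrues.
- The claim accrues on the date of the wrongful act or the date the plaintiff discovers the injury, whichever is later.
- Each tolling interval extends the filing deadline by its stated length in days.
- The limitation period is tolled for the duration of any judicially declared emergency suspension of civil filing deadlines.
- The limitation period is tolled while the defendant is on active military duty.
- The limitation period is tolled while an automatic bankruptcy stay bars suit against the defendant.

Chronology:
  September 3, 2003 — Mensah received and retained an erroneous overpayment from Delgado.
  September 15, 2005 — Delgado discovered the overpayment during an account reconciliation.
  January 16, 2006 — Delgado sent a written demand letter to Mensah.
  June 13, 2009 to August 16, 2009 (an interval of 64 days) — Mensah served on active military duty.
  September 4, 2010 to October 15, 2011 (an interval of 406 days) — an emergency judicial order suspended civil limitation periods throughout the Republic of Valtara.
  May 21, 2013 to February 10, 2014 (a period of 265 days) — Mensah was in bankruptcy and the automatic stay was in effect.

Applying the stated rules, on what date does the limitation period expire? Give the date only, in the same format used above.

December 28, 2012

Taking the later of the act (September 3, 2003) and discovery (September 15, 2005), the claim accrued on September 15, 2005.
The untolled deadline — 6 years after September 15, 2005 — is September 15, 2011.
The defendant's active military service from June 13, 2009 to August 16, 2009 tolled the period for 64 days, extending the deadline to November 18, 2011.
The period was tolled for 406 days by the emergency suspension of filing deadlines (September 4, 2010 to October 15, 2011), pushing the deadline to December 28, 2012.
By the time the automatic bankruptcy stay began on May 21, 2013, the limitation period had already expired on December 28, 2012; that interval cannot revive it.
The other events in the timeline have no effect on the limitation period under the stated rules.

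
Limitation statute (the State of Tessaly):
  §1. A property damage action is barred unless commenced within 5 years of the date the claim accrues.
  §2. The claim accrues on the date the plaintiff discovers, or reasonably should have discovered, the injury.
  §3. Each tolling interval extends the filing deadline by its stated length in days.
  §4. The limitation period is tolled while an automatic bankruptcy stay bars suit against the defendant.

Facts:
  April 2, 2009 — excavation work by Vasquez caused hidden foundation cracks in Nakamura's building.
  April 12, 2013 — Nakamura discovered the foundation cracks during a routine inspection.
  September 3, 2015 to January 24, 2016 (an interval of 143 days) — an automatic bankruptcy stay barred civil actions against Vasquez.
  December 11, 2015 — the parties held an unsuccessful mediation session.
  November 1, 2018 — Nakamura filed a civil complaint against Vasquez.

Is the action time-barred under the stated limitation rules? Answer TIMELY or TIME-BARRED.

The claim did not accrue until Nakamura discovered the injury on April 12, 2013; the April 2, 2009 act date does not start the clock under the stated rule.
The untolled deadline — 5 years after April 12, 2013 — is April 12, 2018.
The automatic bankruptcy stay from September 3, 2015 to January 24, 2016 tolled the period for 143 days, extending the deadline to September 2, 2018.
The other events in the timeline have no effect on the limitation period under the stated rules.
Nakamura filed on November 1, 2018, after the September 2, 2018 deadline, so the action is time-barred.

TIME-BARRED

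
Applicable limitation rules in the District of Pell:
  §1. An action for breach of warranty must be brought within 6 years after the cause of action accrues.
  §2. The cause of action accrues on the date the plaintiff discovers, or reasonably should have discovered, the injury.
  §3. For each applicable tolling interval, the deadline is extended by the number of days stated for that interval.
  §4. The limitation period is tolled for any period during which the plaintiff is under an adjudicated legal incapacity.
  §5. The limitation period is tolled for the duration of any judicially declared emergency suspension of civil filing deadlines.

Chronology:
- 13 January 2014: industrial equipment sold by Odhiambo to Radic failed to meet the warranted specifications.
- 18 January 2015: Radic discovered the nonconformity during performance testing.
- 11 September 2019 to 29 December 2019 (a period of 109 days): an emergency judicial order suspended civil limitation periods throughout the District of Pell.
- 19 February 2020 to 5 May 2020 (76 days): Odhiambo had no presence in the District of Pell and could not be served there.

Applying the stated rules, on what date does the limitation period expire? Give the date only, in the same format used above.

Accrual is tied to discovery, so the period began on 18 January 2015 rather than on 13 January 2014 when the act occurred.
Adding the 6 years base period to 18 January 2015 gives a deadline of 18 January 2021, before any tolling.
The emergency suspension of filing deadlines from 11 September 2019 to 29 December 2019 tolled the period for 109 days, extending the deadline to 7 May 2021.
No stated provision tolls the period for the defendant's absence, so the interval from 19 February 2020 to 5 May 2020 has no effect on the deadline.

7 May 2021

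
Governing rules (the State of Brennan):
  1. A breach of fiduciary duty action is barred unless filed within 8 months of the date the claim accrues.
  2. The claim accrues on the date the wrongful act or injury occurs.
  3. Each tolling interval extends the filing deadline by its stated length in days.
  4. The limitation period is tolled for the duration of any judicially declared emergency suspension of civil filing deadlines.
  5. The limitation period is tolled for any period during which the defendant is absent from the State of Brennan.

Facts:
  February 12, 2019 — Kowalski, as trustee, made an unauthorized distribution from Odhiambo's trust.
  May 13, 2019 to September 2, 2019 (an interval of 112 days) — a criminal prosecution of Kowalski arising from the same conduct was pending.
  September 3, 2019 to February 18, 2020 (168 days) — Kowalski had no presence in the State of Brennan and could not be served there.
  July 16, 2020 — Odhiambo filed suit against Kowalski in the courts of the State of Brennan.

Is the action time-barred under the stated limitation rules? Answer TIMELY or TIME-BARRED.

TIME-BARRED

The limitation period began to run on February 12, 2019.
8 months from February 12, 2019 is October 12, 2019.
The defendant's absence from the jurisdiction from September 3, 2019 to February 18, 2020 tolled the period for 168 days, extending the deadline to March 28, 2020.
The pending criminal prosecution from May 13, 2019 to September 2, 2019 does not toll the period, because no stated rule makes a criminal prosecution a tolling event.
Odhiambo filed on July 16, 2020, after the March 28, 2020 deadline, so the action is time-barred.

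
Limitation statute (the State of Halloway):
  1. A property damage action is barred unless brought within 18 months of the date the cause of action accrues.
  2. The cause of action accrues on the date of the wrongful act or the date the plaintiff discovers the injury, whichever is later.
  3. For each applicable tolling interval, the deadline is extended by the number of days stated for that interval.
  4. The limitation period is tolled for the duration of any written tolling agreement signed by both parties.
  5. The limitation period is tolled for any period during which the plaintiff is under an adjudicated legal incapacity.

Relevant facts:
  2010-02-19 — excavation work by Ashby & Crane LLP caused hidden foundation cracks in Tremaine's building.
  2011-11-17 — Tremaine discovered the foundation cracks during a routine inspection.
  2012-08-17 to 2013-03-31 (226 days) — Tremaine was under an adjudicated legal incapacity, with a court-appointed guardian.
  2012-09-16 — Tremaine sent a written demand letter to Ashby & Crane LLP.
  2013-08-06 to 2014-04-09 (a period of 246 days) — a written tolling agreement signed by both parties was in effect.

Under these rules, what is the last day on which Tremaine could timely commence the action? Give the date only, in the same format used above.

2014-09-01

Taking the later of the act (2010-02-19) and discovery (2011-11-17), the claim accrued on 2011-11-17.
Adding the 18 months base period to 2011-11-17 gives a deadline of 2013-05-17, before any tolling.
The plaintiff's legal incapacity from 2012-08-17 to 2013-03-31 tolled the period for 226 days, extending the deadline to 2013-12-29.
The written tolling agreement from 2013-08-06 to 2014-04-09 tolled the period for 246 days, extending the deadline to 2014-09-01.
Nothing else in the chronology tolls or restarts the period.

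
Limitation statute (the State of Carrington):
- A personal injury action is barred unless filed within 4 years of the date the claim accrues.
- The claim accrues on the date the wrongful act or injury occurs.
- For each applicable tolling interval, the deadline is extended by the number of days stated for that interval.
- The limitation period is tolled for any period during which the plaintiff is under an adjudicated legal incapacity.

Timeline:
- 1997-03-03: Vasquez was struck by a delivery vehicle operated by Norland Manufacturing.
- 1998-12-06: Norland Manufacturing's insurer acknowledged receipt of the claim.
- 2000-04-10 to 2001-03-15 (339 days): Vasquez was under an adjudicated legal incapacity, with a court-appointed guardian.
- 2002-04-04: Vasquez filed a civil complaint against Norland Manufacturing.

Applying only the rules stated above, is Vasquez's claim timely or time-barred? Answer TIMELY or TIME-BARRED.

The claim accrued on 1997-03-03, when the wrongful act occurred.
The untolled deadline — 4 years after 1997-03-03 — is 2001-03-03.
Because the plaintiff's legal incapacity ran from 2000-04-10 to 2001-03-15, the deadline is extended by 339 days to 2002-02-05.
Nothing else in the chronology tolls or restarts the period.
Vasquez filed on 2002-04-04, after the 2002-02-05 deadline, so the action is time-barred.

TIME-BARRED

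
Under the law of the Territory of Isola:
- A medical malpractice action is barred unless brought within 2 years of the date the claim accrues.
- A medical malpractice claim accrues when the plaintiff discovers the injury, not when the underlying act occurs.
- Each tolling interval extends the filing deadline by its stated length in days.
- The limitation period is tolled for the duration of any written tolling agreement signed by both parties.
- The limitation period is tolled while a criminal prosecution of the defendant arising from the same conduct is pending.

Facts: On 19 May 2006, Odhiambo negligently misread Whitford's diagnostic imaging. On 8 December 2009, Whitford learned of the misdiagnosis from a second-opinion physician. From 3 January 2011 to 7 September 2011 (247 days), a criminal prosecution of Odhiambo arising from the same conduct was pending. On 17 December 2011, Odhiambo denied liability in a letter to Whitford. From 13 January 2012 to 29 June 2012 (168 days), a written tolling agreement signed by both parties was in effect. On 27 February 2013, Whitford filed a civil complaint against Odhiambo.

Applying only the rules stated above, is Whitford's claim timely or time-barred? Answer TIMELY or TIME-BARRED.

TIME-BARRED

Under the discovery rule, the claim accrued on 8 December 2009, when Whitford discovered the injury — not on the 19 May 2006 date of the underlying act.
2 years from 8 December 2009 is 8 December 2011.
Because the pending criminal prosecution ran from 3 January 2011 to 7 September 2011, the deadline is extended by 247 days to 11 August 2012.
The period was tolled for 168 days by the written tolling agreement (13 January 2012 to 29 June 2012), pushing the deadline to 26 January 2013.
None of the other events listed affects the running of the period under the stated rules.
The 27 February 2013 filing falls after the 26 January 2013 deadline; the claim is time-barred.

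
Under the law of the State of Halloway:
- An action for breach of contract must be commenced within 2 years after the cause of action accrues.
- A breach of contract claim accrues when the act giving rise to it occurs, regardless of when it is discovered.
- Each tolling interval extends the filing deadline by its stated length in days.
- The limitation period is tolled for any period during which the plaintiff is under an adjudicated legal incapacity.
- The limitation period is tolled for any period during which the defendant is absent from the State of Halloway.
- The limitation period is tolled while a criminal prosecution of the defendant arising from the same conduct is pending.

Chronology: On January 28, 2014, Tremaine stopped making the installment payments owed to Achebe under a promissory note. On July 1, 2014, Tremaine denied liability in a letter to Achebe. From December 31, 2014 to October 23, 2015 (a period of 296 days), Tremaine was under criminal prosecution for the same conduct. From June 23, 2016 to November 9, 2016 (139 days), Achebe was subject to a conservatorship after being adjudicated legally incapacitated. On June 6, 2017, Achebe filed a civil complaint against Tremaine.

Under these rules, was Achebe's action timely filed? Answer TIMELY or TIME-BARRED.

TIME-BARRED

The claim accrued on January 28, 2014, when the wrongful act occurred.
2 years from January 28, 2014 is January 28, 2016.
The pending criminal prosecution from December 31, 2014 to October 23, 2015 tolled the period for 296 days, extending the deadline to November 19, 2016.
Because the plaintiff's legal incapacity ran from June 23, 2016 to November 9, 2016, the deadline is extended by 139 days to April 7, 2017.
None of the other events listed affects the running of the period under the stated rules.
The June 6, 2017 filing falls after the April 7, 2017 deadline; the claim is time-barred.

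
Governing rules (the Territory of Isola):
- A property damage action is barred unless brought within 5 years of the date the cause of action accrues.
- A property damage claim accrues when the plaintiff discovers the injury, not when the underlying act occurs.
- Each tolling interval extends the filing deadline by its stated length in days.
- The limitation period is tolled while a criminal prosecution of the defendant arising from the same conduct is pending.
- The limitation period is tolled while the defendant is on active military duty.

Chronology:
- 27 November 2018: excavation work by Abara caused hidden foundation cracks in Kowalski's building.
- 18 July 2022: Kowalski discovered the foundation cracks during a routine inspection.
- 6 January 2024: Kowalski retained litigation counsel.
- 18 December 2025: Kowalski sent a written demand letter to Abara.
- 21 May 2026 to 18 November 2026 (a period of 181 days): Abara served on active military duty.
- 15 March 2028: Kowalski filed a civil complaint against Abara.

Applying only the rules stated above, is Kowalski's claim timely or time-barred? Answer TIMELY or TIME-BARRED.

The claim did not accrue until Kowalski discovered the injury on 18 July 2022; the 27 November 2018 act date does not start the clock under the stated rule.
Adding the 5 years base period to 18 July 2022 gives a deadline of 18 July 2027, before any tolling.
The defendant's active military service from 21 May 2026 to 18 November 2026 tolled the period for 181 days, extending the deadline to 15 January 2028.
The other events in the timeline have no effect on the limitation period under the stated rules.
Filing on 15 March 2028 missed the 15 January 2028 deadline — the action is time-barred.

TIME-BARRED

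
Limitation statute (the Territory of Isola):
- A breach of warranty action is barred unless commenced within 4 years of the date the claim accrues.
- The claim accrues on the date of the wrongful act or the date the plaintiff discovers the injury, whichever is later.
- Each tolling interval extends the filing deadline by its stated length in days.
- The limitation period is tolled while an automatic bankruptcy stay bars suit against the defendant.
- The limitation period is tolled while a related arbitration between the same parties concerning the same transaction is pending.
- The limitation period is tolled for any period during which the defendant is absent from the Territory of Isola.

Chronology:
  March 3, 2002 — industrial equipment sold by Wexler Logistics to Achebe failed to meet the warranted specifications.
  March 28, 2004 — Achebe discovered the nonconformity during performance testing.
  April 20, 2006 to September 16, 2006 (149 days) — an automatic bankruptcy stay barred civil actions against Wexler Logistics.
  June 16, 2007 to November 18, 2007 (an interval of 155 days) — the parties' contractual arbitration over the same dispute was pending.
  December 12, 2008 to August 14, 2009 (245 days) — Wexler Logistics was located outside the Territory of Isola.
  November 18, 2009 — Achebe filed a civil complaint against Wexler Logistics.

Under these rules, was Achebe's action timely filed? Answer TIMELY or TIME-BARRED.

Because discovery on March 28, 2004 post-dates the March 3, 2002 act, accrual under the later-of rule falls on March 28, 2004.
The untolled deadline — 4 years after March 28, 2004 — is March 28, 2008.
The period was tolled for 149 days by the automatic bankruptcy stay (April 20, 2006 to September 16, 2006), pushing the deadline to August 24, 2008.
Because the pending related arbitration ran from June 16, 2007 to November 18, 2007, the deadline is extended by 155 days to January 26, 2009.
Because the defendant's absence from the jurisdiction ran from December 12, 2008 to August 14, 2009, the deadline is extended by 245 days to September 28, 2009.
Filing on November 18, 2009 missed the September 28, 2009 deadline — the action is time-barred.

TIME-BARRED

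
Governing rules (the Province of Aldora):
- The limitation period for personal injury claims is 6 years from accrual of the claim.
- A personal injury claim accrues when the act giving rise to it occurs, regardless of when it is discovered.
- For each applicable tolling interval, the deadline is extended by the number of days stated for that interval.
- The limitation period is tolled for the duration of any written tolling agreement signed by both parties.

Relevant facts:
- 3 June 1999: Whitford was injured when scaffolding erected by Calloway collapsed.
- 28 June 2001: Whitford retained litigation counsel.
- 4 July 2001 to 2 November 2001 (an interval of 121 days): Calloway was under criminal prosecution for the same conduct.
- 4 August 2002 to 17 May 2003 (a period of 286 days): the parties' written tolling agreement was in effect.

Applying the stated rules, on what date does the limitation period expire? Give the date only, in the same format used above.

The limitation period began to run on 3 June 1999.
6 years from 3 June 1999 is 3 June 2005.
Because the written tolling agreement ran from 4 August 2002 to 17 May 2003, the deadline is extended by 286 days to 16 March 2006.
The pending criminal prosecution from 4 July 2001 to 2 November 2001 does not toll the period, because no stated rule makes a criminal prosecution a tolling event.
The other events in the timeline have no effect on the limitation period under the stated rules.

16 March 2006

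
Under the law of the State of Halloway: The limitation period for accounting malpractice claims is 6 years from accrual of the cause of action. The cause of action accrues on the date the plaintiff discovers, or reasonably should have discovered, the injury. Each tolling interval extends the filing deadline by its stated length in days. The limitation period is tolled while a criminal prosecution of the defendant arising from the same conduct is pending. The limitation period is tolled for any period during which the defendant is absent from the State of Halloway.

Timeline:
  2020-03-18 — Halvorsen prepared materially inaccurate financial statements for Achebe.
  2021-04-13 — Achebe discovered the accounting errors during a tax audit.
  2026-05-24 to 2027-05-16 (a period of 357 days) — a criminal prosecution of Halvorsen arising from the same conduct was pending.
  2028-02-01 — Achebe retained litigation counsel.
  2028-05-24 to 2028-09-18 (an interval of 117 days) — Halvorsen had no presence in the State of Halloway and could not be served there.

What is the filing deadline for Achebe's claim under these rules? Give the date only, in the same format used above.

2028-04-04

Accrual is tied to discovery, so the period began on 2021-04-13 rather than on 2020-03-18 when the act occurred.
6 years from 2021-04-13 is 2027-04-13.
Because the pending criminal prosecution ran from 2026-05-24 to 2027-05-16, the deadline is extended by 357 days to 2028-04-04.
The defendant's absence from the jurisdiction starting 2028-05-24 came too late — the period had run on 2028-04-04 — and so does not extend the deadline.
Nothing else in the chronology tolls or restarts the period.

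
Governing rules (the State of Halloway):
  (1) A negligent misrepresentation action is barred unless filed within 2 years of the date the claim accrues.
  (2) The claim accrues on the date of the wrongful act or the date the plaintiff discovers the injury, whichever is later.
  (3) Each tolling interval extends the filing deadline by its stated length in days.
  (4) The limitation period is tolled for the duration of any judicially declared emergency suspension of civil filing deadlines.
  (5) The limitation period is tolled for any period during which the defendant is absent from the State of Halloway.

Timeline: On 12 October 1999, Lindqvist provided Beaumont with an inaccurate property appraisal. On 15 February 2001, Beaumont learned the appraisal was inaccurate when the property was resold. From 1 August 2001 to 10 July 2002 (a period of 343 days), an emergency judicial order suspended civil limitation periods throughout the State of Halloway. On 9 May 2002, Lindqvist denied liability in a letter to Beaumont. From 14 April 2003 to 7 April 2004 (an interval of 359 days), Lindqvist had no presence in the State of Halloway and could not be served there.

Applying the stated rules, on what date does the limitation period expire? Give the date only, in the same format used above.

17 January 2005

Because discovery on 15 February 2001 post-dates the 12 October 1999 act, accrual under the later-of rule falls on 15 February 2001.
Adding the 2 years base period to 15 February 2001 gives a deadline of 15 February 2003, before any tolling.
The emergency suspension of filing deadlines from 1 August 2001 to 10 July 2002 tolled the period for 343 days, extending the deadline to 24 January 2004.
The defendant's absence from the jurisdiction from 14 April 2003 to 7 April 2004 tolled the period for 359 days, extending the deadline to 17 January 2005.
Nothing else in the chronology tolls or restarts the period.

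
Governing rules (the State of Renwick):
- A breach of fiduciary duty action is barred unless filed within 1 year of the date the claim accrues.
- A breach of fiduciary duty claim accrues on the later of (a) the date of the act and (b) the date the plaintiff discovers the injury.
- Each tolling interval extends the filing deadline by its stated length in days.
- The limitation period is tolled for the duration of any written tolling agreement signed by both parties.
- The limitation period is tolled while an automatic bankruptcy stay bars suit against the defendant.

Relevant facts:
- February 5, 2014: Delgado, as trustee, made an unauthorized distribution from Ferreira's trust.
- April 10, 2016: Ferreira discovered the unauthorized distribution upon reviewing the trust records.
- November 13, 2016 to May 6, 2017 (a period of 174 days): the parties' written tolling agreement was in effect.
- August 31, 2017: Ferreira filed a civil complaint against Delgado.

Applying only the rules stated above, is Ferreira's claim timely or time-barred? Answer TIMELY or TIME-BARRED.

Because discovery on April 10, 2016 post-dates the February 5, 2014 act, accrual under the later-of rule falls on April 10, 2016.
The untolled deadline — 1 year after April 10, 2016 — is April 10, 2017.
Because the written tolling agreement ran from November 13, 2016 to May 6, 2017, the deadline is extended by 174 days to October 1, 2017.
Ferreira filed on August 31, 2017, before the October 1, 2017 deadline, so the action is timely.

TIMELY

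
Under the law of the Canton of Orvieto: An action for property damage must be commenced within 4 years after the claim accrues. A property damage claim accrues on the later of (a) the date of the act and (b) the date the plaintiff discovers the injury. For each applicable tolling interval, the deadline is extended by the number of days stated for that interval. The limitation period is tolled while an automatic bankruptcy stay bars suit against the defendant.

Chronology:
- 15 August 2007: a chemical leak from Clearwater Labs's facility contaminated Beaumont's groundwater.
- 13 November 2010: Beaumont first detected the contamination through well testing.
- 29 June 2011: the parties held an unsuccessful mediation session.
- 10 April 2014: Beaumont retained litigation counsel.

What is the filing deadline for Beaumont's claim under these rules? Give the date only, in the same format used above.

13 November 2014

Taking the later of the act (15 August 2007) and discovery (13 November 2010), the claim accrued on 13 November 2010.
Adding the 4 years base period to 13 November 2010 gives a deadline of 13 November 2014, before any tolling.
None of the other events listed affects the running of the period under the stated rules.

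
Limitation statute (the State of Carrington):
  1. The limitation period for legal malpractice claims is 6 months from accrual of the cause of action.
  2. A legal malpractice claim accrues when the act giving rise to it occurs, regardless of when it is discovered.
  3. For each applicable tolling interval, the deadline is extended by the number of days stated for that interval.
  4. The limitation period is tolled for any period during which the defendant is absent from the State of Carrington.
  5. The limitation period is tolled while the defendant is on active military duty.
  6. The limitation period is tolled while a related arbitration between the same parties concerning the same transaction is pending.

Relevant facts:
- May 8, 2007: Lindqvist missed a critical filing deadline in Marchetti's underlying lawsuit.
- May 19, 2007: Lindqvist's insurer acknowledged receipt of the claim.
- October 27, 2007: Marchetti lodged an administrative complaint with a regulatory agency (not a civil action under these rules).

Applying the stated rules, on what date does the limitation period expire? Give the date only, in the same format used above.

The cause of action accrued on May 8, 2007, the date of the act.
6 months from May 8, 2007 is November 8, 2007.
The other events in the timeline have no effect on the limitation period under the stated rules.

November 8, 2007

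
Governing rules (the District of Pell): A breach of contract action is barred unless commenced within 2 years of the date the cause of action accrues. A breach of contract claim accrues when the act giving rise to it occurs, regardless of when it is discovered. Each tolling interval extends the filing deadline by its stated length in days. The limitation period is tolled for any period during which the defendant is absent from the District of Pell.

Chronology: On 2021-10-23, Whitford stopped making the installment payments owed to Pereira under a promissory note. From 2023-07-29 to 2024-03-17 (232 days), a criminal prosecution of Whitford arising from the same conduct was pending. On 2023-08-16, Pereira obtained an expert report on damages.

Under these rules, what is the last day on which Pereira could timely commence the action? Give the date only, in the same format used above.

2023-10-23

The claim accrued on 2021-10-23, when the wrongful act occurred.
2 years from 2021-10-23 is 2023-10-23.
Although a criminal prosecution ran from 2023-07-29 to 2024-03-17, the stated rules do not make that a tolling event, so it is disregarded.
None of the other events listed affects the running of the period under the stated rules.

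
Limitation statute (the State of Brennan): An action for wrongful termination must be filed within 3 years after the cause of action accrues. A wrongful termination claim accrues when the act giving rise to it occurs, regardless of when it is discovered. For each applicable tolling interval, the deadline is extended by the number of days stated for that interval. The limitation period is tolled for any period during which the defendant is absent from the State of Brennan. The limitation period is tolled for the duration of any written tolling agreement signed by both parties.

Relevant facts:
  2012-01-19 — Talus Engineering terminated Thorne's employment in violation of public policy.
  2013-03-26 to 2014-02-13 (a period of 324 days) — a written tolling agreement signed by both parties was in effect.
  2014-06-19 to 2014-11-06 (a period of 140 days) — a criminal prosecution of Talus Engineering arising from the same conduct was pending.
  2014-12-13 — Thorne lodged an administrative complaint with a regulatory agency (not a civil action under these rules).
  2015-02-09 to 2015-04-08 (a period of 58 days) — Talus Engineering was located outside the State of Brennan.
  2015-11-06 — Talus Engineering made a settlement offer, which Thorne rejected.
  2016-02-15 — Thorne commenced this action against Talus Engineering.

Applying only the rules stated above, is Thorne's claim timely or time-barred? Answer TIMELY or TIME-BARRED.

TIME-BARRED

The cause of action accrued on 2012-01-19, the date of the act.
Adding the 3 years base period to 2012-01-19 gives a deadline of 2015-01-19, before any tolling.
Because the written tolling agreement ran from 2013-03-26 to 2014-02-13, the deadline is extended by 324 days to 2015-12-09.
Because the defendant's absence from the jurisdiction ran from 2015-02-09 to 2015-04-08, the deadline is extended by 58 days to 2016-02-05.
No stated provision tolls the period for a criminal prosecution, so the interval from 2014-06-19 to 2014-11-06 has no effect on the deadline.
The other events in the timeline have no effect on the limitation period under the stated rules.
The 2016-02-15 filing falls after the 2016-02-05 deadline; the claim is time-barred.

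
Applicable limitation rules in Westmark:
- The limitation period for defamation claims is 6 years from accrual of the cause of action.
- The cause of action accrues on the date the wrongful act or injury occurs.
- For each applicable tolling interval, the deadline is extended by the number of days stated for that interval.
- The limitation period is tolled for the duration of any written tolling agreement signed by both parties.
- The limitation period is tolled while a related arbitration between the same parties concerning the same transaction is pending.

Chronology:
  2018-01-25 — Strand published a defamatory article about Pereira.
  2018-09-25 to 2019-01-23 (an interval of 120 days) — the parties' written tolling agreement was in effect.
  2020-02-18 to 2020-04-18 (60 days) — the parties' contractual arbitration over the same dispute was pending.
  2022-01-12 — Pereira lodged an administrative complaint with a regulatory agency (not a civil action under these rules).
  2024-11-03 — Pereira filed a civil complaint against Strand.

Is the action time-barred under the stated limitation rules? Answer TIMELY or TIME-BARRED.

The claim accrued on 2018-01-25, when the wrongful act occurred.
Adding the 6 years base period to 2018-01-25 gives a deadline of 2024-01-25, before any tolling.
The written tolling agreement from 2018-09-25 to 2019-01-23 tolled the period for 120 days, extending the deadline to 2024-05-24.
The period was tolled for 60 days by the pending related arbitration (2020-02-18 to 2020-04-18), pushing the deadline to 2024-07-23.
The other events in the timeline have no effect on the limitation period under the stated rules.
Pereira filed on 2024-11-03, after the 2024-07-23 deadline, so the action is time-barred.

TIME-BARRED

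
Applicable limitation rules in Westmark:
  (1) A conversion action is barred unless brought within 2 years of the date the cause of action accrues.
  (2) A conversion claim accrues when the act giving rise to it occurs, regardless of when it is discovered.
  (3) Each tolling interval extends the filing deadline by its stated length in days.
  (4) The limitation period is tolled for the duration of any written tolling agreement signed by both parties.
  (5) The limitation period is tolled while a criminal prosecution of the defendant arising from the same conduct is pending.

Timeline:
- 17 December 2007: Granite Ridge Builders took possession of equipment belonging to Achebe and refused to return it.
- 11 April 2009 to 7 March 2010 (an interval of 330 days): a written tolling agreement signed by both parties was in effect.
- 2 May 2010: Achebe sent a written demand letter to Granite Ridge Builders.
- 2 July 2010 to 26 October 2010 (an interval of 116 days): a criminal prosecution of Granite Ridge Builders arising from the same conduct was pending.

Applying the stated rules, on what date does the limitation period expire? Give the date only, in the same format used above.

8 March 2011

The cause of action accrued on 17 December 2007, the date of the act.
The untolled deadline — 2 years after 17 December 2007 — is 17 December 2009.
Because the written tolling agreement ran from 11 April 2009 to 7 March 2010, the deadline is extended by 330 days to 12 November 2010.
The period was tolled for 116 days by the pending criminal prosecution (2 July 2010 to 26 October 2010), pushing the deadline to 8 March 2011.
None of the other events listed affects the running of the period under the stated rules.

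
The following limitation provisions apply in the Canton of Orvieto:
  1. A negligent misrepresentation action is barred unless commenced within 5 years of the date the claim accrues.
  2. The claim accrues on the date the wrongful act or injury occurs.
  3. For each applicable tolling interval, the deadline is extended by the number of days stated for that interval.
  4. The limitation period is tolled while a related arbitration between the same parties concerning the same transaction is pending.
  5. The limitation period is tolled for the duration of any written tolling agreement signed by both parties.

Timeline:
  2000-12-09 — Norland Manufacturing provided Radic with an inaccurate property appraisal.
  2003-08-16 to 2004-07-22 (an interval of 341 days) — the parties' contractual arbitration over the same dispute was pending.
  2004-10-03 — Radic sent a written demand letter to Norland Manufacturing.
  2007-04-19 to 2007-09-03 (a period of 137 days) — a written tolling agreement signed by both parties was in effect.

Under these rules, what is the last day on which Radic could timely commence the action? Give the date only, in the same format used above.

2006-11-15

The limitation period began to run on 2000-12-09.
The untolled deadline — 5 years after 2000-12-09 — is 2005-12-09.
Because the pending related arbitration ran from 2003-08-16 to 2004-07-22, the deadline is extended by 341 days to 2006-11-15.
The written tolling agreement starting 2007-04-19 came too late — the period had run on 2006-11-15 — and so does not extend the deadline.
None of the other events listed affects the running of the period under the stated rules.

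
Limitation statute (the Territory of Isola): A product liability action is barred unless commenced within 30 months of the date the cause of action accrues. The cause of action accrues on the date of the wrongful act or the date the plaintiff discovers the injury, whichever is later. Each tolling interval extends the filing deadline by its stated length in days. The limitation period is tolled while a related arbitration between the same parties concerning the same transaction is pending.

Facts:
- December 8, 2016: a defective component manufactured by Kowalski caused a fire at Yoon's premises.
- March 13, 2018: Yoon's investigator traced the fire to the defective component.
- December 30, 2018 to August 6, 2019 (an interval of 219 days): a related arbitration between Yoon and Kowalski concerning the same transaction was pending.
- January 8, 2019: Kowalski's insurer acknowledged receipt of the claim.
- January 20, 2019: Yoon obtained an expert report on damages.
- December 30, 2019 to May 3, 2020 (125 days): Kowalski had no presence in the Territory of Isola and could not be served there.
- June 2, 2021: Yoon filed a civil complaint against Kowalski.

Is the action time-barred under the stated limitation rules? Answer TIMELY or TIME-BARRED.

TIME-BARRED

Because discovery on March 13, 2018 post-dates the December 8, 2016 act, accrual under the later-of rule falls on March 13, 2018.
30 months from March 13, 2018 is September 13, 2020.
Because the pending related arbitration ran from December 30, 2018 to August 6, 2019, the deadline is extended by 219 days to April 20, 2021.
No stated provision tolls the period for the defendant's absence, so the interval from December 30, 2019 to May 3, 2020 has no effect on the deadline.
The other events in the timeline have no effect on the limitation period under the stated rules.
The June 2, 2021 filing falls after the April 20, 2021 deadline; the claim is time-barred.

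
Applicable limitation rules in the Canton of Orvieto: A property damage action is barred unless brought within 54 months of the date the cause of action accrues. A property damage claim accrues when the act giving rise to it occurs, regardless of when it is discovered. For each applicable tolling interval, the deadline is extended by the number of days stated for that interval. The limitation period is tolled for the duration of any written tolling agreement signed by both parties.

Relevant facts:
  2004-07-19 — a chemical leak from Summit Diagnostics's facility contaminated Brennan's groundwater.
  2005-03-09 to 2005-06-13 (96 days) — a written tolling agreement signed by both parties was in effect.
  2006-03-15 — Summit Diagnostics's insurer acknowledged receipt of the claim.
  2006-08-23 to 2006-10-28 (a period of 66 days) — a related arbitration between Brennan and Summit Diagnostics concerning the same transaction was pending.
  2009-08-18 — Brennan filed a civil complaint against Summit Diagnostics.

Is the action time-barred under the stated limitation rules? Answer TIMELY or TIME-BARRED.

The cause of action accrued on 2004-07-19, the date of the act.
54 months from 2004-07-19 is 2009-01-19.
The written tolling agreement from 2005-03-09 to 2005-06-13 tolled the period for 96 days, extending the deadline to 2009-04-25.
The pending related arbitration from 2006-08-23 to 2006-10-28 does not toll the period, because no stated rule makes a pending arbitration a tolling event.
None of the other events listed affects the running of the period under the stated rules.
Filing on 2009-08-18 missed the 2009-04-25 deadline — the action is time-barred.

TIME-BARRED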